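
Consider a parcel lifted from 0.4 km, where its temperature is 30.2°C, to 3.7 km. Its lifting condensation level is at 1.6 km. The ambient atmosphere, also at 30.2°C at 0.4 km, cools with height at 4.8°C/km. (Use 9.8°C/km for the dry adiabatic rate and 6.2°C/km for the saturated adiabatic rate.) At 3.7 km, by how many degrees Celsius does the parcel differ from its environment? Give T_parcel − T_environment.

Parcel:
  400 → 1600 m (dry, 9.8°C/km): ΔT = -9.8 × 1.2 = -11.76°C → T = 18.44°C
  1600 → 3700 m (saturated, 6.2°C/km): ΔT = -6.2 × 2.1 = -13.02°C → T = 5.42°C
Environment:
  400 → 3700 m (environment, 4.8°C/km): ΔT = -4.8 × 3.3 = -15.84°C → T = 14.36°C
T_parcel − T_env = 5.42 − 14.36 = -8.94°C

-8.94°C (parcel cooler than environment)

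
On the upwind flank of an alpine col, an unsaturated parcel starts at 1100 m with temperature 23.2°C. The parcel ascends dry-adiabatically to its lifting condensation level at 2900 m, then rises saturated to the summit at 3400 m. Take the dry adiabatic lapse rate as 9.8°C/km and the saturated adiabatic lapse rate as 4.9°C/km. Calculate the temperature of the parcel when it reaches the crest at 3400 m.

3.11°C

1100–2900 m, dry: Δz = 1.8 km ⇒ ΔT = -17.64°C; T = 5.56°C
2900–3400 m, saturated: Δz = 0.5 km ⇒ ΔT = -2.45°C; T = 3.11°C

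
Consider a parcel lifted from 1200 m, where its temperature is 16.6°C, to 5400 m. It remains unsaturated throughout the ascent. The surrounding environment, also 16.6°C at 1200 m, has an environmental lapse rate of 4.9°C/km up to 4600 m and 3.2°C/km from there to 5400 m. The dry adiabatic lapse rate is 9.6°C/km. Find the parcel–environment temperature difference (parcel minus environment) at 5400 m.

-21.1°C (parcel cooler than environment)

Parcel:
  From 1200 m to 5400 m (dry): cools by 9.6 × 4.2 = 40.32°C, giving -23.72°C.
Environment:
  From 1200 m to 4600 m (environment, lower layer): cools by 4.9 × 3.4 = 16.66°C, giving -0.06°C.
  From 4600 m to 5400 m (environment, upper layer): cools by 3.2 × 0.8 = 2.56°C, giving -2.62°C.
T_parcel − T_env = -23.72 − (-2.62) = -21.1°C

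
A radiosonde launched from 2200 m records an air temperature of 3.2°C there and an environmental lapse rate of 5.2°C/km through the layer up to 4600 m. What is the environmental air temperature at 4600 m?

2200–4600 m, environmental: Δz = 2.4 km ⇒ ΔT = -12.48°C; T = -9.28°C

-9.28°C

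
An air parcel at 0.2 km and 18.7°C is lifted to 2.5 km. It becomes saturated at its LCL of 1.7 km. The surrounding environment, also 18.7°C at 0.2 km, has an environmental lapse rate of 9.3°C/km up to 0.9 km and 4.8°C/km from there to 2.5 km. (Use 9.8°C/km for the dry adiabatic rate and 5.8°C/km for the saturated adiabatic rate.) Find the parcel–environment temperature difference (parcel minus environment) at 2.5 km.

-5.15°C (parcel cooler than environment)

Parcel:
  From 200 m to 1700 m (dry): cools by 9.8 × 1.5 = 14.7°C, giving 4°C.
  From 1700 m to 2500 m (saturated): cools by 5.8 × 0.8 = 4.64°C, giving -0.64°C.
Environment:
  From 200 m to 900 m (environment, lower layer): cools by 9.3 × 0.7 = 6.51°C, giving 12.19°C.
  From 900 m to 2500 m (environment, upper layer): cools by 4.8 × 1.6 = 7.68°C, giving 4.51°C.
T_parcel − T_env = -0.64 − 4.51 = -5.15°C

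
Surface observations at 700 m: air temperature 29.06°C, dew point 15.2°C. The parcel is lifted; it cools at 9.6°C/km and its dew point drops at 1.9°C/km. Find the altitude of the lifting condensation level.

T and T_d converge at 9.6 − 1.9 = 7.7°C per km
Height above start = (29.06 − 15.2) / 7.7 = 1.8 km
LCL altitude = 700 m + 1800 m = 2500 m

2500 m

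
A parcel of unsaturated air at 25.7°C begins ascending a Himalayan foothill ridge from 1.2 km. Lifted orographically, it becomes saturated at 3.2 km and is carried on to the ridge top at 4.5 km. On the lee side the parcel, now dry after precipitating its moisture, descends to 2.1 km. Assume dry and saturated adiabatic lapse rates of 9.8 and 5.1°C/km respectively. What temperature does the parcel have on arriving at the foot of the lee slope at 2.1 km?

Dry to 3200 m: -9.8 × 2 km = -19.6°C, so T = 6.1°C.
Saturated to 4500 m: -5.1 × 1.3 km = -6.63°C, so T = -0.53°C.
Dry descent to 2100 m: +9.8 × 2.4 km = +23.52°C, so T = 22.99°C.

22.99°C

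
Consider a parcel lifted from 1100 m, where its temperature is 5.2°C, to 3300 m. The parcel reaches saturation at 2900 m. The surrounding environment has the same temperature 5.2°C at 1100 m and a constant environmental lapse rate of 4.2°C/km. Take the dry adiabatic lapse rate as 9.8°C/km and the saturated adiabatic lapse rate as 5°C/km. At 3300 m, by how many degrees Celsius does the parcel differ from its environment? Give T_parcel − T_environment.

Parcel:
  From 1100 m to 2900 m (dry): cools by 9.8 × 1.8 = 17.64°C, giving -12.44°C.
  From 2900 m to 3300 m (saturated): cools by 5 × 0.4 = 2°C, giving -14.44°C.
Environment:
  From 1100 m to 3300 m (environment): cools by 4.2 × 2.2 = 9.24°C, giving -4.04°C.
T_parcel − T_env = -14.44 − (-4.04) = -10.4°C

-10.4°C (parcel cooler than environment)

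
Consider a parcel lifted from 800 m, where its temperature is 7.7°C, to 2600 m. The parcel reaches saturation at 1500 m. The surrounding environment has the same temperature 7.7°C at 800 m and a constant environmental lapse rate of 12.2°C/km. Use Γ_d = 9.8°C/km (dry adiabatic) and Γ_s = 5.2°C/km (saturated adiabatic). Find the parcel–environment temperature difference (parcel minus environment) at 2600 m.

+9.38°C (parcel warmer than environment)

Parcel:
  Dry to 1500 m: -9.8 × 0.7 km = -6.86°C, so T = 0.84°C.
  Saturated to 2600 m: -5.2 × 1.1 km = -5.72°C, so T = -4.88°C.
Environment:
  Environment to 2600 m: -12.2 × 1.8 km = -21.96°C, so T = -14.26°C.
T_parcel − T_env = -4.88 − (-14.26) = +9.38°C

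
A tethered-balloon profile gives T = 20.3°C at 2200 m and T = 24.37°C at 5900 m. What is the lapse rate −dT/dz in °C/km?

-1.1°C/km

Γ = −ΔT/Δz = (20.3 − 24.37) / (5900 − 2200) m
  = -4.07°C / 3.7 km = -1.1°C/km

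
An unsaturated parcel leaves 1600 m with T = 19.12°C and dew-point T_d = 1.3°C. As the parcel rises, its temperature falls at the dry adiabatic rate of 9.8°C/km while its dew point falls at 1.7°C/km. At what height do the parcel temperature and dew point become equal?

3800 m

T and T_d converge at 9.8 − 1.7 = 8.1°C per km
Height above start = (19.12 − 1.3) / 8.1 = 2.2 km
LCL altitude = 1600 m + 2200 m = 3800 m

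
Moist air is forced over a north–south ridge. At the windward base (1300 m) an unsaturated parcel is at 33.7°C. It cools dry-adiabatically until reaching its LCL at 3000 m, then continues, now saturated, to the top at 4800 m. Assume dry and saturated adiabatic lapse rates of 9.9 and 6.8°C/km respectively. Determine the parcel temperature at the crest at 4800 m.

4.63°C

From 1300 m to 3000 m (dry): cools by 9.9 × 1.7 = 16.83°C, giving 16.87°C.
From 3000 m to 4800 m (saturated): cools by 6.8 × 1.8 = 12.24°C, giving 4.63°C.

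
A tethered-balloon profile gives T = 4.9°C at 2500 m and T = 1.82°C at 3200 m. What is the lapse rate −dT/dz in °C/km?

4.4°C/km

Γ = −ΔT/Δz = (4.9 − 1.82) / (3200 − 2500) m
  = 3.08°C / 0.7 km = 4.4°C/km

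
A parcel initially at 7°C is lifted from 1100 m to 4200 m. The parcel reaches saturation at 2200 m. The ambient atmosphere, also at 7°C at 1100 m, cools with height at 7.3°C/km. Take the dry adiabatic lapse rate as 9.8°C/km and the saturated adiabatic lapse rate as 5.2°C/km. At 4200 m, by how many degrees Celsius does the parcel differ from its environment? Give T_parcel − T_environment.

+1.45°C (parcel warmer than environment)

Parcel:
  Dry to 2200 m: -9.8 × 1.1 km = -10.78°C, so T = -3.78°C.
  Saturated to 4200 m: -5.2 × 2 km = -10.4°C, so T = -14.18°C.
Environment:
  Environment to 4200 m: -7.3 × 3.1 km = -22.63°C, so T = -15.63°C.
T_parcel − T_env = -14.18 − (-15.63) = +1.45°C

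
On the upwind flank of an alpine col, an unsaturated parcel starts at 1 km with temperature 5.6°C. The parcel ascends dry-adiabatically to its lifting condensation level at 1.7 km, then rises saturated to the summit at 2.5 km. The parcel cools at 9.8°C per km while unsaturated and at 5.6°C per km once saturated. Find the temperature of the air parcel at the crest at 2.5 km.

-5.74°C

Dry to 1700 m: -9.8 × 0.7 km = -6.86°C, so T = -1.26°C.
Saturated to 2500 m: -5.6 × 0.8 km = -4.48°C, so T = -5.74°C.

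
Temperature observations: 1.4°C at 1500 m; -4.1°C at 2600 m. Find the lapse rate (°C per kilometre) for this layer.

Γ = −ΔT/Δz = (1.4 − (-4.1)) / (2600 − 1500) m
  = 5.5°C / 1.1 km = 5°C/km

5°C/km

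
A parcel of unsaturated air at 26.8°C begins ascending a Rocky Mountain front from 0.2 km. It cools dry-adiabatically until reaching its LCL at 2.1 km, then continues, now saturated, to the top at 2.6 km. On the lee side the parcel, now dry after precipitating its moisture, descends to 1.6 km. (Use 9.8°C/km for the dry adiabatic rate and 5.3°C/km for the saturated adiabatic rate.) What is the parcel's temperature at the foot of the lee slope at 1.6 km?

15.33°C

200 → 2100 m (dry, 9.8°C/km): ΔT = -9.8 × 1.9 = -18.62°C → T = 8.18°C
2100 → 2600 m (saturated, 5.3°C/km): ΔT = -5.3 × 0.5 = -2.65°C → T = 5.53°C
2600 → 1600 m (dry descent, 9.8°C/km): ΔT = +9.8 × 1 = +9.8°C → T = 15.33°C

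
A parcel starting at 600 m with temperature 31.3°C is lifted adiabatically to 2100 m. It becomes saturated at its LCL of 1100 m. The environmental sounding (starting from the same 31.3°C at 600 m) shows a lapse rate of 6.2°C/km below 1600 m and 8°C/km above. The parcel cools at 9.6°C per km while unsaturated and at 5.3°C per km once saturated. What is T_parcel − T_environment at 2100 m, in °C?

Parcel:
  From 600 m to 1100 m (dry): cools by 9.6 × 0.5 = 4.8°C, giving 26.5°C.
  From 1100 m to 2100 m (saturated): cools by 5.3 × 1 = 5.3°C, giving 21.2°C.
Environment:
  From 600 m to 1600 m (environment, lower layer): cools by 6.2 × 1 = 6.2°C, giving 25.1°C.
  From 1600 m to 2100 m (environment, upper layer): cools by 8 × 0.5 = 4°C, giving 21.1°C.
T_parcel − T_env = 21.2 − 21.1 = +0.1°C

+0.1°C (parcel warmer than environment)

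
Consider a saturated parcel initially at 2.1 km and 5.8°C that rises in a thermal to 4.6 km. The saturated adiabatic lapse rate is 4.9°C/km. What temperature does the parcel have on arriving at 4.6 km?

-6.45°C

2100 → 4600 m (saturated adiabatic, 4.9°C/km): ΔT = -4.9 × 2.5 = -12.25°C → T = -6.45°C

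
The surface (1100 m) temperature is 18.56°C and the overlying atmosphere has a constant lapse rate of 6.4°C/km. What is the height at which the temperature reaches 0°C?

4000 m

Height above start = (18.56 − 0) / 6.4 = 2.9 km
Altitude = 1100 m + 2900 m = 4000 m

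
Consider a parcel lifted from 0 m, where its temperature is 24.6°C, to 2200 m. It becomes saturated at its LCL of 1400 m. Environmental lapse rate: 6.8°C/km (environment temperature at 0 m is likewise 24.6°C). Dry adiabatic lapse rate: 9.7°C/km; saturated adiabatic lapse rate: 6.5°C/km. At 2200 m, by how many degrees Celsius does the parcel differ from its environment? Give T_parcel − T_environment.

Parcel:
  0 → 1400 m (dry, 9.7°C/km): ΔT = -9.7 × 1.4 = -13.58°C → T = 11.02°C
  1400 → 2200 m (saturated, 6.5°C/km): ΔT = -6.5 × 0.8 = -5.2°C → T = 5.82°C
Environment:
  0 → 2200 m (environment, 6.8°C/km): ΔT = -6.8 × 2.2 = -14.96°C → T = 9.64°C
T_parcel − T_env = 5.82 − 9.64 = -3.82°C

-3.82°C (parcel cooler than environment)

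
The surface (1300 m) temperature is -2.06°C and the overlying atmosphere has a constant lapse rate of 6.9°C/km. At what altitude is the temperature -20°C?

Height above start = (-2.06 − (-20)) / 6.9 = 2.6 km
Altitude = 1300 m + 2600 m = 3900 m

3900 m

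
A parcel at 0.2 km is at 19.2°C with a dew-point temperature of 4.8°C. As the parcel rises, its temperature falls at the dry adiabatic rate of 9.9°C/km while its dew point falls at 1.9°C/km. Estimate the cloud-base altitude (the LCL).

T and T_d converge at 9.9 − 1.9 = 8°C per km
Height above start = (19.2 − 4.8) / 8 = 1.8 km
LCL altitude = 200 m + 1800 m = 2000 m

2 km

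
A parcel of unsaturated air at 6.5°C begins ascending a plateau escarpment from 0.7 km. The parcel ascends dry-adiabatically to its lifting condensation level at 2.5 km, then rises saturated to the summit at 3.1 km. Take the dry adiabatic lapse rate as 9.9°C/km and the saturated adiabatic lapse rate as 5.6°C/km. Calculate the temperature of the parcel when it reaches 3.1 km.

-14.68°C

Dry to 2500 m: -9.9 × 1.8 km = -17.82°C, so T = -11.32°C.
Saturated to 3100 m: -5.6 × 0.6 km = -3.36°C, so T = -14.68°C.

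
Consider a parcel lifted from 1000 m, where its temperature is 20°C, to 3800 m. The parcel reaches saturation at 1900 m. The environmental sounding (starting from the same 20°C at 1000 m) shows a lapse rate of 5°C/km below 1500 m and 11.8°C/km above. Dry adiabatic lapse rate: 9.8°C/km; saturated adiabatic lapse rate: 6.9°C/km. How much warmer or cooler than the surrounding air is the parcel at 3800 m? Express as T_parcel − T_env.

+7.71°C (parcel warmer than environment)

Parcel:
  1000 → 1900 m (dry, 9.8°C/km): ΔT = -9.8 × 0.9 = -8.82°C → T = 11.18°C
  1900 → 3800 m (saturated, 6.9°C/km): ΔT = -6.9 × 1.9 = -13.11°C → T = -1.93°C
Environment:
  1000 → 1500 m (environment, lower layer, 5°C/km): ΔT = -5 × 0.5 = -2.5°C → T = 17.5°C
  1500 → 3800 m (environment, upper layer, 11.8°C/km): ΔT = -11.8 × 2.3 = -27.14°C → T = -9.64°C
T_parcel − T_env = -1.93 − (-9.64) = +7.71°C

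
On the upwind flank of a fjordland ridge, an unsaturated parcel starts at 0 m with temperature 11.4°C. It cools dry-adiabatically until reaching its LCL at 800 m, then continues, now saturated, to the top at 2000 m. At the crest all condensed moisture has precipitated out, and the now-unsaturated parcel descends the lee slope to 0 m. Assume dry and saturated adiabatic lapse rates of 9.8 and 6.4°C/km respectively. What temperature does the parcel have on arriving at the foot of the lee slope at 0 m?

15.48°C

Dry to 800 m: -9.8 × 0.8 km = -7.84°C, so T = 3.56°C.
Saturated to 2000 m: -6.4 × 1.2 km = -7.68°C, so T = -4.12°C.
Dry descent to 0 m: +9.8 × 2 km = +19.6°C, so T = 15.48°C.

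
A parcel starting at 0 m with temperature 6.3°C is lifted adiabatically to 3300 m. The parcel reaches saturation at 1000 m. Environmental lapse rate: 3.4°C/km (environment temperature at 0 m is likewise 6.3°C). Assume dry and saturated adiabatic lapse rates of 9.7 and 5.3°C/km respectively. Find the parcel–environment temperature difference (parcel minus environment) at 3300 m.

Parcel:
  Dry to 1000 m: -9.7 × 1 km = -9.7°C, so T = -3.4°C.
  Saturated to 3300 m: -5.3 × 2.3 km = -12.19°C, so T = -15.59°C.
Environment:
  Environment to 3300 m: -3.4 × 3.3 km = -11.22°C, so T = -4.92°C.
T_parcel − T_env = -15.59 − (-4.92) = -10.67°C

-10.67°C (parcel cooler than environment)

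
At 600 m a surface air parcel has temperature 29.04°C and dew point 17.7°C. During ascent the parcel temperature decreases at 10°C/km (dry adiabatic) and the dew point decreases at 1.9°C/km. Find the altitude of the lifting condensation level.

2000 m

T and T_d converge at 10 − 1.9 = 8.1°C per km
Height above start = (29.04 − 17.7) / 8.1 = 1.4 km
LCL altitude = 600 m + 1400 m = 2000 m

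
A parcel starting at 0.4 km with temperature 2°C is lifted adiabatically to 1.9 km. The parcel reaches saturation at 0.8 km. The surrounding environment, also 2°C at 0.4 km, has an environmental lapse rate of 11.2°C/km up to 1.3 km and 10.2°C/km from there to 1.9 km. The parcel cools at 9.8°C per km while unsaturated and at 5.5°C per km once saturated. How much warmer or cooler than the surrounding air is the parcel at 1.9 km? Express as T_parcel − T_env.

Parcel:
  From 400 m to 800 m (dry): cools by 9.8 × 0.4 = 3.92°C, giving -1.92°C.
  From 800 m to 1900 m (saturated): cools by 5.5 × 1.1 = 6.05°C, giving -7.97°C.
Environment:
  From 400 m to 1300 m (environment, lower layer): cools by 11.2 × 0.9 = 10.08°C, giving -8.08°C.
  From 1300 m to 1900 m (environment, upper layer): cools by 10.2 × 0.6 = 6.12°C, giving -14.2°C.
T_parcel − T_env = -7.97 − (-14.2) = +6.23°C

+6.23°C (parcel warmer than environment)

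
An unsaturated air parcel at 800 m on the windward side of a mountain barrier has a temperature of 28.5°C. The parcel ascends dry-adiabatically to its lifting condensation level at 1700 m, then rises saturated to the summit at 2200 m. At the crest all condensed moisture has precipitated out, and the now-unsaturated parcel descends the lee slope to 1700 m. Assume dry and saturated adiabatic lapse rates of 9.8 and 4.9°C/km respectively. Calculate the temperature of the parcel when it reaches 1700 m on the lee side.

22.13°C

800–1700 m, dry: Δz = 0.9 km ⇒ ΔT = -8.82°C; T = 19.68°C
1700–2200 m, saturated: Δz = 0.5 km ⇒ ΔT = -2.45°C; T = 17.23°C
2200–1700 m, dry descent: Δz = 0.5 km ⇒ ΔT = +4.9°C; T = 22.13°C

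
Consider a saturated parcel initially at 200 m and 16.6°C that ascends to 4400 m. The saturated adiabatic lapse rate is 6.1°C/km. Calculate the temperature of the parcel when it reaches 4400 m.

-9.02°C

200 → 4400 m (saturated adiabatic, 6.1°C/km): ΔT = -6.1 × 4.2 = -25.62°C → T = -9.02°C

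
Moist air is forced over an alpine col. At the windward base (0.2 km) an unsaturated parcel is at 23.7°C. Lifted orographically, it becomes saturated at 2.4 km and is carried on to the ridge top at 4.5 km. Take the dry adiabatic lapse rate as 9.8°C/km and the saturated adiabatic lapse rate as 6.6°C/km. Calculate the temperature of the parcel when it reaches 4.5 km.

-11.72°C

200–2400 m, dry: Δz = 2.2 km ⇒ ΔT = -21.56°C; T = 2.14°C
2400–4500 m, saturated: Δz = 2.1 km ⇒ ΔT = -13.86°C; T = -11.72°C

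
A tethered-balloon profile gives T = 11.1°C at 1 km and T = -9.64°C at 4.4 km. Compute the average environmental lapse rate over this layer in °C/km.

6.1°C/km

Γ = −ΔT/Δz = (11.1 − (-9.64)) / (4400 − 1000) m
  = 20.74°C / 3.4 km = 6.1°C/km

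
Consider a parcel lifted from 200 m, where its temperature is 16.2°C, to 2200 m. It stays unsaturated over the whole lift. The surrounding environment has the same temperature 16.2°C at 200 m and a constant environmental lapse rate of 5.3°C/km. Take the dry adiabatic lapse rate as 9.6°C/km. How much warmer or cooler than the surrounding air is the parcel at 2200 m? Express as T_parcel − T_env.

-8.6°C (parcel cooler than environment)

Parcel:
  Dry to 2200 m: -9.6 × 2 km = -19.2°C, so T = -3°C.
Environment:
  Environment to 2200 m: -5.3 × 2 km = -10.6°C, so T = 5.6°C.
T_parcel − T_env = -3 − 5.6 = -8.6°C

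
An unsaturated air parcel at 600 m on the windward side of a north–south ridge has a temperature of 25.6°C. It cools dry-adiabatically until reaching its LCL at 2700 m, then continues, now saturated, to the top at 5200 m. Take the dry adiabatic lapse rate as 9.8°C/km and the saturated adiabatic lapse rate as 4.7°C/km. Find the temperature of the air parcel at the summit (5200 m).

-6.73°C

600 → 2700 m (dry, 9.8°C/km): ΔT = -9.8 × 2.1 = -20.58°C → T = 5.02°C
2700 → 5200 m (saturated, 4.7°C/km): ΔT = -4.7 × 2.5 = -11.75°C → T = -6.73°C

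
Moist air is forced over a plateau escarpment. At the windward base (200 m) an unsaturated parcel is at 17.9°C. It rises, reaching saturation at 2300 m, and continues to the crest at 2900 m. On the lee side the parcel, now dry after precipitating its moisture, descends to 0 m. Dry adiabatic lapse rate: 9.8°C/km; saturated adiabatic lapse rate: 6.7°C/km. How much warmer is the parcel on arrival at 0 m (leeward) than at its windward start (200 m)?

Dry to 2300 m: -9.8 × 2.1 km = -20.58°C, so T = -2.68°C.
Saturated to 2900 m: -6.7 × 0.6 km = -4.02°C, so T = -6.7°C.
Dry descent to 0 m: +9.8 × 2.9 km = +28.42°C, so T = 21.72°C.
Net change vs windward start: 21.72 − 17.9 = +3.82°C

+3.82°C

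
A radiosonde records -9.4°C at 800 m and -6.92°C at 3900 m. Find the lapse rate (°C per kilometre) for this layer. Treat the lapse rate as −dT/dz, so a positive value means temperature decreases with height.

Γ = −ΔT/Δz = (-9.4 − (-6.92)) / (3900 − 800) m
  = -2.48°C / 3.1 km = -0.8°C/km

-0.8°C/km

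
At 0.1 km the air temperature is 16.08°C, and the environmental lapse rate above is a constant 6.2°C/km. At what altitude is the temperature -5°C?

Height above start = (16.08 − (-5)) / 6.2 = 3.4 km
Altitude = 100 m + 3400 m = 3500 m

3.5 km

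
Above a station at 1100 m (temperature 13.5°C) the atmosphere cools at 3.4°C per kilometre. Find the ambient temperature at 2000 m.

Environmental to 2000 m: -3.4 × 0.9 km = -3.06°C, so T = 10.44°C.

10.44°C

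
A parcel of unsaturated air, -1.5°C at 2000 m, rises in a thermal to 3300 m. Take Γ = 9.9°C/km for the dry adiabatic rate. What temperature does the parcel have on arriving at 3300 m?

2000 → 3300 m (dry adiabatic, 9.9°C/km): ΔT = -9.9 × 1.3 = -12.87°C → T = -14.37°C

-14.37°C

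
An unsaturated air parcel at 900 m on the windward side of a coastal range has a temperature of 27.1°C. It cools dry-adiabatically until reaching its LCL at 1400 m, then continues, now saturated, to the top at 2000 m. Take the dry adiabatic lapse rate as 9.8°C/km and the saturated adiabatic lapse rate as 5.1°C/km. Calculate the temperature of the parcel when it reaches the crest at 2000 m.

900 → 1400 m (dry, 9.8°C/km): ΔT = -9.8 × 0.5 = -4.9°C → T = 22.2°C
1400 → 2000 m (saturated, 5.1°C/km): ΔT = -5.1 × 0.6 = -3.06°C → T = 19.14°C

19.14°C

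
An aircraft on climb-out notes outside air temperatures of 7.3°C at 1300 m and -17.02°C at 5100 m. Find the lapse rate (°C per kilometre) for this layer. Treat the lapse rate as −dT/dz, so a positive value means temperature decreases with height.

Γ = −ΔT/Δz = (7.3 − (-17.02)) / (5100 − 1300) m
  = 24.32°C / 3.8 km = 6.4°C/km

6.4°C/km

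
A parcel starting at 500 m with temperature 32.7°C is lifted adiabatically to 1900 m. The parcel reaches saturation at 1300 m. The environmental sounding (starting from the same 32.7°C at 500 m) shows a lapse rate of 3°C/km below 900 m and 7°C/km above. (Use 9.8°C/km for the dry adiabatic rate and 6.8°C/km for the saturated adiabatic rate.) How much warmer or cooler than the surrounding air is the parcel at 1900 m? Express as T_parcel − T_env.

Parcel:
  Dry to 1300 m: -9.8 × 0.8 km = -7.84°C, so T = 24.86°C.
  Saturated to 1900 m: -6.8 × 0.6 km = -4.08°C, so T = 20.78°C.
Environment:
  Environment, lower layer to 900 m: -3 × 0.4 km = -1.2°C, so T = 31.5°C.
  Environment, upper layer to 1900 m: -7 × 1 km = -7°C, so T = 24.5°C.
T_parcel − T_env = 20.78 − 24.5 = -3.72°C

-3.72°C (parcel cooler than environment)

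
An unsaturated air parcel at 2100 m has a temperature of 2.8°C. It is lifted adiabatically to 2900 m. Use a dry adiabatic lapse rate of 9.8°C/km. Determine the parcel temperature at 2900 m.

2100–2900 m, dry adiabatic: Δz = 0.8 km ⇒ ΔT = -7.84°C; T = -5.04°C

-5.04°C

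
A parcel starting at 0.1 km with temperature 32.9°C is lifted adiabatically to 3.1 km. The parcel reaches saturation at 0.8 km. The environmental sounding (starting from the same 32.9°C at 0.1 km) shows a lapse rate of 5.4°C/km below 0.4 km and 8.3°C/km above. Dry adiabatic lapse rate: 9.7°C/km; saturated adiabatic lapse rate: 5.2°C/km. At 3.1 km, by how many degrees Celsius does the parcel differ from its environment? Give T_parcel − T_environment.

+5.28°C (parcel warmer than environment)

Parcel:
  100 → 800 m (dry, 9.7°C/km): ΔT = -9.7 × 0.7 = -6.79°C → T = 26.11°C
  800 → 3100 m (saturated, 5.2°C/km): ΔT = -5.2 × 2.3 = -11.96°C → T = 14.15°C
Environment:
  100 → 400 m (environment, lower layer, 5.4°C/km): ΔT = -5.4 × 0.3 = -1.62°C → T = 31.28°C
  400 → 3100 m (environment, upper layer, 8.3°C/km): ΔT = -8.3 × 2.7 = -22.41°C → T = 8.87°C
T_parcel − T_env = 14.15 − 8.87 = +5.28°C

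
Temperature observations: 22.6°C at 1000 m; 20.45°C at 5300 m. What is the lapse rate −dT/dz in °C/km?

0.5°C/km

Γ = −ΔT/Δz = (22.6 − 20.45) / (5300 − 1000) m
  = 2.15°C / 4.3 km = 0.5°C/km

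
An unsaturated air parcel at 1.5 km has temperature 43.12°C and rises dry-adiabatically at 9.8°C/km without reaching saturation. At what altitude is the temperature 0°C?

5.9 km

Height above start = (43.12 − 0) / 9.8 = 4.4 km
Altitude = 1500 m + 4400 m = 5900 m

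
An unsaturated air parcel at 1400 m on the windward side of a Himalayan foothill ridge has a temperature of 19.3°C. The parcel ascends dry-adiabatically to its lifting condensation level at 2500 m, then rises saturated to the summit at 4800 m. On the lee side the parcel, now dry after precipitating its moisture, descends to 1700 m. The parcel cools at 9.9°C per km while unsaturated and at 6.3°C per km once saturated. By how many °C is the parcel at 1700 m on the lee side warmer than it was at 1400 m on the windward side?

1400 → 2500 m (dry, 9.9°C/km): ΔT = -9.9 × 1.1 = -10.89°C → T = 8.41°C
2500 → 4800 m (saturated, 6.3°C/km): ΔT = -6.3 × 2.3 = -14.49°C → T = -6.08°C
4800 → 1700 m (dry descent, 9.9°C/km): ΔT = +9.9 × 3.1 = +30.69°C → T = 24.61°C
Net change vs windward start: 24.61 − 19.3 = +5.31°C

+5.31°C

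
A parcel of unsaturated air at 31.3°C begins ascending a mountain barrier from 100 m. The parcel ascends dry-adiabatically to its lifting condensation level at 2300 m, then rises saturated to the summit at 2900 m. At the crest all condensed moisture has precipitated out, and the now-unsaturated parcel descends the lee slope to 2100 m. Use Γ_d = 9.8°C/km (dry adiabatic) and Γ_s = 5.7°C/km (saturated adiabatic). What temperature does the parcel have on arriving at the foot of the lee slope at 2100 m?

14.16°C

Dry to 2300 m: -9.8 × 2.2 km = -21.56°C, so T = 9.74°C.
Saturated to 2900 m: -5.7 × 0.6 km = -3.42°C, so T = 6.32°C.
Dry descent to 2100 m: +9.8 × 0.8 km = +7.84°C, so T = 14.16°C.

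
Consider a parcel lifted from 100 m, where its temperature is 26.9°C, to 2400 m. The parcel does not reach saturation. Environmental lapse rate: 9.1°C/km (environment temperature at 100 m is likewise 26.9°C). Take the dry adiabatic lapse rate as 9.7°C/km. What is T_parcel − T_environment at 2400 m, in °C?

Parcel:
  100 → 2400 m (dry, 9.7°C/km): ΔT = -9.7 × 2.3 = -22.31°C → T = 4.59°C
Environment:
  100 → 2400 m (environment, 9.1°C/km): ΔT = -9.1 × 2.3 = -20.93°C → T = 5.97°C
T_parcel − T_env = 4.59 − 5.97 = -1.38°C

-1.38°C (parcel cooler than environment)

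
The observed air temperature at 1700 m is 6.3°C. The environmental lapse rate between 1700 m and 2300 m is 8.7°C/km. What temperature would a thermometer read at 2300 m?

Environmental to 2300 m: -8.7 × 0.6 km = -5.22°C, so T = 1.08°C.

1.08°C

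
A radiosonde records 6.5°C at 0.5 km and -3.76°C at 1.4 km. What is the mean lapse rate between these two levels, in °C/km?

11.4°C/km

Γ = −ΔT/Δz = (6.5 − (-3.76)) / (1400 − 500) m
  = 10.26°C / 0.9 km = 11.4°C/km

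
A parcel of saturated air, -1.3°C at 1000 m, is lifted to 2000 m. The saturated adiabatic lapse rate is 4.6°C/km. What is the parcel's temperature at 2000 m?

-5.9°C

Saturated adiabatic to 2000 m: -4.6 × 1 km = -4.6°C, so T = -5.9°C.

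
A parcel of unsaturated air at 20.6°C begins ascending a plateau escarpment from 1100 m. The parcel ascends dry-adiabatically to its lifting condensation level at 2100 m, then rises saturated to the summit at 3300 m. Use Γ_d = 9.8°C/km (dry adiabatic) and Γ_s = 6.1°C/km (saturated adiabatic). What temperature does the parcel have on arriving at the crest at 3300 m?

From 1100 m to 2100 m (dry): cools by 9.8 × 1 = 9.8°C, giving 10.8°C.
From 2100 m to 3300 m (saturated): cools by 6.1 × 1.2 = 7.32°C, giving 3.48°C.

3.48°C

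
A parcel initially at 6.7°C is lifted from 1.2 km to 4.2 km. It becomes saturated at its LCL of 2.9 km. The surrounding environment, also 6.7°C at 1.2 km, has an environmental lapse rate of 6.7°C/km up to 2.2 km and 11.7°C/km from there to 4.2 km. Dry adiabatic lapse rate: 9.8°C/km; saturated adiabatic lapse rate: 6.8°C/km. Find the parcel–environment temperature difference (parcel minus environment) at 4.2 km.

+4.6°C (parcel warmer than environment)

Parcel:
  Dry to 2900 m: -9.8 × 1.7 km = -16.66°C, so T = -9.96°C.
  Saturated to 4200 m: -6.8 × 1.3 km = -8.84°C, so T = -18.8°C.
Environment:
  Environment, lower layer to 2200 m: -6.7 × 1 km = -6.7°C, so T = 0°C.
  Environment, upper layer to 4200 m: -11.7 × 2 km = -23.4°C, so T = -23.4°C.
T_parcel − T_env = -18.8 − (-23.4) = +4.6°C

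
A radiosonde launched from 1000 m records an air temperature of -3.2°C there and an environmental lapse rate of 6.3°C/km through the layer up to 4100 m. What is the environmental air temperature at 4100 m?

Environmental to 4100 m: -6.3 × 3.1 km = -19.53°C, so T = -22.73°C.

-22.73°C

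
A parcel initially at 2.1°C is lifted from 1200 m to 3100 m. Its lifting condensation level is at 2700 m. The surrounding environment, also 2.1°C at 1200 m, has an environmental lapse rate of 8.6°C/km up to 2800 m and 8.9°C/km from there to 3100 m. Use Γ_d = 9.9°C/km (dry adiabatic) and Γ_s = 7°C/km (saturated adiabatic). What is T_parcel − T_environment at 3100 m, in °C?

-1.22°C (parcel cooler than environment)

Parcel:
  1200 → 2700 m (dry, 9.9°C/km): ΔT = -9.9 × 1.5 = -14.85°C → T = -12.75°C
  2700 → 3100 m (saturated, 7°C/km): ΔT = -7 × 0.4 = -2.8°C → T = -15.55°C
Environment:
  1200 → 2800 m (environment, lower layer, 8.6°C/km): ΔT = -8.6 × 1.6 = -13.76°C → T = -11.66°C
  2800 → 3100 m (environment, upper layer, 8.9°C/km): ΔT = -8.9 × 0.3 = -2.67°C → T = -14.33°C
T_parcel − T_env = -15.55 − (-14.33) = -1.22°C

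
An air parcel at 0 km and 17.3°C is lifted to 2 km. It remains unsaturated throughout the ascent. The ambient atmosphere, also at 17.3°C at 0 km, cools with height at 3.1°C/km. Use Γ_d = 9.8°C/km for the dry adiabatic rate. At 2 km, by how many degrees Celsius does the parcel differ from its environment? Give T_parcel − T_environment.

-13.4°C (parcel cooler than environment)

Parcel:
  Dry to 2000 m: -9.8 × 2 km = -19.6°C, so T = -2.3°C.
Environment:
  Environment to 2000 m: -3.1 × 2 km = -6.2°C, so T = 11.1°C.
T_parcel − T_env = -2.3 − 11.1 = -13.4°C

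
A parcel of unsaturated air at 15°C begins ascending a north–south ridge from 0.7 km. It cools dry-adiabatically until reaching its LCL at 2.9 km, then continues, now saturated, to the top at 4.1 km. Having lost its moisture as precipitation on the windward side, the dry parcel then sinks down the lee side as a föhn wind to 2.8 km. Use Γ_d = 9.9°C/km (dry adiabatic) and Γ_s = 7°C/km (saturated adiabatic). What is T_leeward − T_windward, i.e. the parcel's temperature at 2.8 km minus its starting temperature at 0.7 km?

From 700 m to 2900 m (dry): cools by 9.9 × 2.2 = 21.78°C, giving -6.78°C.
From 2900 m to 4100 m (saturated): cools by 7 × 1.2 = 8.4°C, giving -15.18°C.
From 4100 m to 2800 m (dry descent): warms by 9.9 × 1.3 = 12.87°C, giving -2.31°C.
Net change vs windward start: -2.31 − 15 = -17.31°C

-17.31°C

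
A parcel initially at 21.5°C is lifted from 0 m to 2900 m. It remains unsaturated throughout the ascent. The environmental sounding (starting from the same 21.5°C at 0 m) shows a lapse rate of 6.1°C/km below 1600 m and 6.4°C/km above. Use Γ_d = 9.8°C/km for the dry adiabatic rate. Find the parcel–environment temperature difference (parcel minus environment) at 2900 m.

Parcel:
  0–2900 m, dry: Δz = 2.9 km ⇒ ΔT = -28.42°C; T = -6.92°C
Environment:
  0–1600 m, environment, lower layer: Δz = 1.6 km ⇒ ΔT = -9.76°C; T = 11.74°C
  1600–2900 m, environment, upper layer: Δz = 1.3 km ⇒ ΔT = -8.32°C; T = 3.42°C
T_parcel − T_env = -6.92 − 3.42 = -10.34°C

-10.34°C (parcel cooler than environment)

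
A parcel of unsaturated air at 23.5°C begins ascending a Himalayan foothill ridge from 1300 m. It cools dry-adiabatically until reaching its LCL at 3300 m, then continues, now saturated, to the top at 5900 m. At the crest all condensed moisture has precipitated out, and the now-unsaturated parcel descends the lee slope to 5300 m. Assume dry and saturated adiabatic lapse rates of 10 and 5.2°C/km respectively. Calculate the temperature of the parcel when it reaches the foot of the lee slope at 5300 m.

-4.02°C

Dry to 3300 m: -10 × 2 km = -20°C, so T = 3.5°C.
Saturated to 5900 m: -5.2 × 2.6 km = -13.52°C, so T = -10.02°C.
Dry descent to 5300 m: +10 × 0.6 km = +6°C, so T = -4.02°C.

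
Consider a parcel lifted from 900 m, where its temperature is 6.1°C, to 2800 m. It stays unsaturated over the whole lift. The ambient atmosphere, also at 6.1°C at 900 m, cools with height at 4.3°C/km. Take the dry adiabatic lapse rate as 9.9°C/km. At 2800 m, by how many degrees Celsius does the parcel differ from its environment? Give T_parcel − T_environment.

Parcel:
  Dry to 2800 m: -9.9 × 1.9 km = -18.81°C, so T = -12.71°C.
Environment:
  Environment to 2800 m: -4.3 × 1.9 km = -8.17°C, so T = -2.07°C.
T_parcel − T_env = -12.71 − (-2.07) = -10.64°C

-10.64°C (parcel cooler than environment)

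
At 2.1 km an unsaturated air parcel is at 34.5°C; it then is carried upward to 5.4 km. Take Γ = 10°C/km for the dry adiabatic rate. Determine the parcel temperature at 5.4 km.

2100 → 5400 m (dry adiabatic, 10°C/km): ΔT = -10 × 3.3 = -33°C → T = 1.5°C

1.5°C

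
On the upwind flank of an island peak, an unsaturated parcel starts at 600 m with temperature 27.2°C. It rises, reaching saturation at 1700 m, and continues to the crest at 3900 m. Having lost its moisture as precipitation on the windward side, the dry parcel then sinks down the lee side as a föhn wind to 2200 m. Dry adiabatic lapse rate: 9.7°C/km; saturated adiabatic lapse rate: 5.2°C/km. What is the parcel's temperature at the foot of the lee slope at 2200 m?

21.58°C

600–1700 m, dry: Δz = 1.1 km ⇒ ΔT = -10.67°C; T = 16.53°C
1700–3900 m, saturated: Δz = 2.2 km ⇒ ΔT = -11.44°C; T = 5.09°C
3900–2200 m, dry descent: Δz = 1.7 km ⇒ ΔT = +16.49°C; T = 21.58°C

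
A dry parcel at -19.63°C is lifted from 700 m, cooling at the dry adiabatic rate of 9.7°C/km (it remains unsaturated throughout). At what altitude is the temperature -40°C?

2800 m

Height above start = (-19.63 − (-40)) / 9.7 = 2.1 km
Altitude = 700 m + 2100 m = 2800 m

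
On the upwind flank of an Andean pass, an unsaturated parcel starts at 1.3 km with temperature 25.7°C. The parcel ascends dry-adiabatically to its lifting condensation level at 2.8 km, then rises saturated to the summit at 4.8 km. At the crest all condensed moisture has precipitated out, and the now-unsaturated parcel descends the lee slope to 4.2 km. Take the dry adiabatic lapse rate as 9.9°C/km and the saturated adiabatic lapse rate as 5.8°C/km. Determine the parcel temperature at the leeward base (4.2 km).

Dry to 2800 m: -9.9 × 1.5 km = -14.85°C, so T = 10.85°C.
Saturated to 4800 m: -5.8 × 2 km = -11.6°C, so T = -0.75°C.
Dry descent to 4200 m: +9.9 × 0.6 km = +5.94°C, so T = 5.19°C.

5.19°C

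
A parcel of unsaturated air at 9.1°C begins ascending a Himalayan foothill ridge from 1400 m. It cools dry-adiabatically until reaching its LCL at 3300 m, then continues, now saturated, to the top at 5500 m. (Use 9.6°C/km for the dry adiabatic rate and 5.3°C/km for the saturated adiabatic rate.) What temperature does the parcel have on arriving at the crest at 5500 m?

-20.8°C

From 1400 m to 3300 m (dry): cools by 9.6 × 1.9 = 18.24°C, giving -9.14°C.
From 3300 m to 5500 m (saturated): cools by 5.3 × 2.2 = 11.66°C, giving -20.8°C.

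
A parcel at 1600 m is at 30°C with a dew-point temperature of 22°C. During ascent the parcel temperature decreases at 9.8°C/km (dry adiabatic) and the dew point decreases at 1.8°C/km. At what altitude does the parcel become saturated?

T and T_d converge at 9.8 − 1.8 = 8°C per km
Height above start = (30 − 22) / 8 = 1 km
LCL altitude = 1600 m + 1000 m = 2600 m

2600 m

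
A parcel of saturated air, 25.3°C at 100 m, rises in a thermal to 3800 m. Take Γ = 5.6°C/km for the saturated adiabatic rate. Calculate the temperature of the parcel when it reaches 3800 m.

4.58°C

From 100 m to 3800 m (saturated adiabatic): cools by 5.6 × 3.7 = 20.72°C, giving 4.58°C.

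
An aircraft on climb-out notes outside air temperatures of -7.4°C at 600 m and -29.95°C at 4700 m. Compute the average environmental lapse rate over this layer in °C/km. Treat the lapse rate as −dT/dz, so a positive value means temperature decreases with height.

5.5°C/km

Γ = −ΔT/Δz = (-7.4 − (-29.95)) / (4700 − 600) m
  = 22.55°C / 4.1 km = 5.5°C/km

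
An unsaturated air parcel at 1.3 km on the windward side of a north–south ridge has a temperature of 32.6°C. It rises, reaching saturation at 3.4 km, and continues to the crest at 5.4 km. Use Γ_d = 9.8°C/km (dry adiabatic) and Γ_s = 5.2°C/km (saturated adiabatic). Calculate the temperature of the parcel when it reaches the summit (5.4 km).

Dry to 3400 m: -9.8 × 2.1 km = -20.58°C, so T = 12.02°C.
Saturated to 5400 m: -5.2 × 2 km = -10.4°C, so T = 1.62°C.

1.62°C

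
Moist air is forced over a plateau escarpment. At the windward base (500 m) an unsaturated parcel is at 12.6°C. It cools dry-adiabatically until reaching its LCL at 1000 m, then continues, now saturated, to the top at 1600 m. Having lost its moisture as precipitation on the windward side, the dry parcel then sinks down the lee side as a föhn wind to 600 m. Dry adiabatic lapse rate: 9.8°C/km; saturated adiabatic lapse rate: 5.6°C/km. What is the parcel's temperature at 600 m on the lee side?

14.14°C

Dry to 1000 m: -9.8 × 0.5 km = -4.9°C, so T = 7.7°C.
Saturated to 1600 m: -5.6 × 0.6 km = -3.36°C, so T = 4.34°C.
Dry descent to 600 m: +9.8 × 1 km = +9.8°C, so T = 14.14°C.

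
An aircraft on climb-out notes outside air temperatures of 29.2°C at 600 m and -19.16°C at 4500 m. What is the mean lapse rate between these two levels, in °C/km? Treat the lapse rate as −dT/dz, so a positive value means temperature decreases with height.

Γ = −ΔT/Δz = (29.2 − (-19.16)) / (4500 − 600) m
  = 48.36°C / 3.9 km = 12.4°C/km

12.4°C/km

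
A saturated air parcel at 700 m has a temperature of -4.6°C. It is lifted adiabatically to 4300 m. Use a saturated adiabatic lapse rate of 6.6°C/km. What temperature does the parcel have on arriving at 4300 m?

-28.36°C

700 → 4300 m (saturated adiabatic, 6.6°C/km): ΔT = -6.6 × 3.6 = -23.76°C → T = -28.36°C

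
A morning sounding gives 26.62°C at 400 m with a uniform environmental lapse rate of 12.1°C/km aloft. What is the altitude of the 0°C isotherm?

Height above start = (26.62 − 0) / 12.1 = 2.2 km
Altitude = 400 m + 2200 m = 2600 m

2600 m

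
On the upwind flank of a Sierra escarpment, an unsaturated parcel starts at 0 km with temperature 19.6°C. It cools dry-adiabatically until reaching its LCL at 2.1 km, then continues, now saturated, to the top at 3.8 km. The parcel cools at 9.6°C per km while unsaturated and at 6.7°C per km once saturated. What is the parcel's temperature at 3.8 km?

-11.95°C

0 → 2100 m (dry, 9.6°C/km): ΔT = -9.6 × 2.1 = -20.16°C → T = -0.56°C
2100 → 3800 m (saturated, 6.7°C/km): ΔT = -6.7 × 1.7 = -11.39°C → T = -11.95°C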